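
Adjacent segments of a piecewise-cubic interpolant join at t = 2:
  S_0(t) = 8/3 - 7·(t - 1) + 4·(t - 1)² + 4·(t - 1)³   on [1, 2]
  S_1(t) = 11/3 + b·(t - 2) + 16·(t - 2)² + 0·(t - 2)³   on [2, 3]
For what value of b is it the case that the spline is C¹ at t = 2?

S_0'(t) = -7 + 8·(t - 1) + 12·(t - 1)², so S_0'(2) = 13. On the right, S_1'(2) = b, so b = 13.

13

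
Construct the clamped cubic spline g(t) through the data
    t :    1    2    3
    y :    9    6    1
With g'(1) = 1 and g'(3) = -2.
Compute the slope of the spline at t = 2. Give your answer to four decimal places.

Put M_i = g'' at the i-th knot. Here h = (1, 1) and Δ = (-3, -5), so the interior equations h_(i-1)·M_(i-1) + 2(h_(i-1)+h_i)·M_i + h_i·M_(i+1) = 6(Δ_i − Δ_(i-1)) read
  1·M_0 + 4·M_1 + 1·M_2 = 6(Δ_1 - Δ_0) = -12
Clamped end conditions give two more equations: 2h_0·M_0 + h_0·M_1 = 6(Δ_0 - g'(1)) = -24 and h_1·M_1 + 2h_1·M_2 = 6(g'(3) - Δ_1) = 18.
Solving: M_0 = -21/2, M_1 = -3, M_2 = 21/2.
On [2, 3], g'(t) = b_1 + 2c_1·(t - 2) + 3d_1·(t - 2)² with b_1 = Δ_1 - h_1(2M_1 + M_2)/6 = -23/4, c_1 = M_1/2 = -3/2, d_1 = (M_2 - M_1)/(6h_1) = 9/4. So g'(2) = -23/4.

-5.7500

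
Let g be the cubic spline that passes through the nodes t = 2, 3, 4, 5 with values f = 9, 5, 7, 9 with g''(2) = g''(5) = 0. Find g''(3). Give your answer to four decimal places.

With m_i denoting the second derivative at x_i, h_i = 1, 1, 1, and Δ_i = (y_(i+1) − y_i)/h_i = -4, 2, 2:
  1·m_0 + 4·m_1 + 1·m_2 = 6(Δ_1 - Δ_0) = 36
  1·m_1 + 4·m_2 + 1·m_3 = 6(Δ_2 - Δ_1) = 0
Natural end conditions: m_0 = m_3 = 0.
Forward elimination and back-substitution give m_0 = 0, m_1 = 48/5, m_2 = -12/5, m_3 = 0.

9.6000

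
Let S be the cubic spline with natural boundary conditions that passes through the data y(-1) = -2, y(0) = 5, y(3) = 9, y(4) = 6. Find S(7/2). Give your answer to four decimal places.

Let m_i = S''(x_i). Step sizes h_i = 1, 3, 1; slopes of the chords Δ_i = (y_(i+1) - y_i)/h_i = 7, 4/3, -3.
  1·m_0 + 8·m_1 + 3·m_2 = 6(Δ_1 - Δ_0) = -34
  3·m_1 + 8·m_2 + 1·m_3 = 6(Δ_2 - Δ_1) = -26
Natural end conditions: m_0 = m_3 = 0.
Solving the tridiagonal system: m_0 = 0, m_1 = -194/55, m_2 = -106/55, m_3 = 0.
On [3, 4], S(x) = 9 - 389/165·(x - 3) - 53/55·(x - 3)² + 53/165·(x - 3)³.
With (x - 3) = 1/2: S(7/2) = 3353/440.

7.6205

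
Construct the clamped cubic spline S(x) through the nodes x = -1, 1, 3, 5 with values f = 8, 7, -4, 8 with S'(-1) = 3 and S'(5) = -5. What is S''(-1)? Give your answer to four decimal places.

-1.4667

Write M_i for S''(x_i). With h_i = 2, 2, 2 and divided differences Δ_i = -1/2, -11/2, 6, the continuity of S' gives the tridiagonal system
  2·M_0 + 8·M_1 + 2·M_2 = 6(Δ_1 - Δ_0) = -30
  2·M_1 + 8·M_2 + 2·M_3 = 6(Δ_2 - Δ_1) = 69
Clamped end conditions give two more equations: 2h_0·M_0 + h_0·M_1 = 6(Δ_0 - S'(-1)) = -21 and h_2·M_2 + 2h_2·M_3 = 6(S'(5) - Δ_2) = -66.
Solving: M_0 = -22/15, M_1 = -227/30, M_2 = 251/15, M_3 = -373/15.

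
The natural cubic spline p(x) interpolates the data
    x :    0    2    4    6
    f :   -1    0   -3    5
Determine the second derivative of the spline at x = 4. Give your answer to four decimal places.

4.8000

Write m_i for p''(x_i). With h_i = 2, 2, 2 and divided differences Δ_i = 1/2, -3/2, 4, the continuity of p' gives the tridiagonal system
  2·m_0 + 8·m_1 + 2·m_2 = 6(Δ_1 - Δ_0) = -12
  2·m_1 + 8·m_2 + 2·m_3 = 6(Δ_2 - Δ_1) = 33
Natural end conditions: m_0 = m_3 = 0.
Hence m_0 = 0, m_1 = -27/10, m_2 = 24/5, m_3 = 0.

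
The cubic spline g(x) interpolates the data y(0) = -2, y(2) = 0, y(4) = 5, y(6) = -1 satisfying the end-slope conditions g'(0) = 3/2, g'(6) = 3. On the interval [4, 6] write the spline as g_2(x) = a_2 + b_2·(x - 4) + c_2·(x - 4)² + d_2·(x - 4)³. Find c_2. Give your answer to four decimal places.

With M_i denoting the second derivative at x_i, h_i = 2, 2, 2, and Δ_i = (y_(i+1) − y_i)/h_i = 1, 5/2, -3:
  2·M_0 + 8·M_1 + 2·M_2 = 6(Δ_1 - Δ_0) = 9
  2·M_1 + 8·M_2 + 2·M_3 = 6(Δ_2 - Δ_1) = -33
Clamped end conditions give two more equations: 2h_0·M_0 + h_0·M_1 = 6(Δ_0 - g'(0)) = -3 and h_2·M_2 + 2h_2·M_3 = 6(g'(6) - Δ_2) = 36.
Solving: M_0 = -27/10, M_1 = 39/10, M_2 = -42/5, M_3 = 66/5.
On [4, 6], with g_2(x) = a_2 + b_2·(x - 4) + c_2·(x - 4)² + d_2·(x - 4)³: c_2 = M_2/2 = -21/5, d_2 = (M_3 - M_2)/(6h_2) = 9/5, b_2 = Δ_2 - h_2(2M_2 + M_3)/6 = -9/5.

-4.2000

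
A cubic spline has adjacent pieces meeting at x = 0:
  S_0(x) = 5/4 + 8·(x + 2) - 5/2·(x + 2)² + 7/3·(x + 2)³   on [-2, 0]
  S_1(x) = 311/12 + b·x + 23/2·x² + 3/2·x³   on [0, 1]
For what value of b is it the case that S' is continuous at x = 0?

26

S_0'(x) = 8 - 5·(x + 2) + 7·(x + 2)², so S_0'(0) = 26. On the right, S_1'(0) = b, so b = 26.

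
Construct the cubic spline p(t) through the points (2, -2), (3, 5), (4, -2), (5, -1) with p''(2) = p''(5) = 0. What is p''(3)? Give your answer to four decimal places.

Let M_i = p''(x_i). Step sizes h_i = 1, 1, 1; slopes of the chords Δ_i = (y_(i+1) - y_i)/h_i = 7, -7, 1.
  1·M_0 + 4·M_1 + 1·M_2 = 6(Δ_1 - Δ_0) = -84
  1·M_1 + 4·M_2 + 1·M_3 = 6(Δ_2 - Δ_1) = 48
Natural end conditions: M_0 = M_3 = 0.
Forward elimination and back-substitution give M_0 = 0, M_1 = -128/5, M_2 = 92/5, M_3 = 0.

-25.6000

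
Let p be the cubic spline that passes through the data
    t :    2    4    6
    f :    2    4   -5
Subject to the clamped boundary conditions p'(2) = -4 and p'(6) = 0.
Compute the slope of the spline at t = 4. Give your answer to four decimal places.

Write M_i for p''(x_i). With h_i = 2, 2 and divided differences Δ_i = 1, -9/2, the continuity of p' gives the tridiagonal system
  2·M_0 + 8·M_1 + 2·M_2 = 6(Δ_1 - Δ_0) = -33
Clamped end conditions give two more equations: 2h_0·M_0 + h_0·M_1 = 6(Δ_0 - p'(2)) = 30 and h_1·M_1 + 2h_1·M_2 = 6(p'(6) - Δ_1) = 27.
Hence M_0 = 101/8, M_1 = -41/4, M_2 = 95/8.
On [4, 6], p'(t) = b_1 + 2c_1·(t - 4) + 3d_1·(t - 4)² with b_1 = Δ_1 - h_1(2M_1 + M_2)/6 = -13/8, c_1 = M_1/2 = -41/8, d_1 = (M_2 - M_1)/(6h_1) = 59/32. So p'(4) = -13/8.

-1.6250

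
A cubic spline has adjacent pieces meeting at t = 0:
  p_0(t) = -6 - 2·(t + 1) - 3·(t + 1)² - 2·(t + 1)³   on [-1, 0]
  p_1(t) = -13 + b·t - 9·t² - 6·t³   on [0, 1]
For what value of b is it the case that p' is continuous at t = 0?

p_0'(t) = -2 - 6·(t + 1) - 6·(t + 1)², so p_0'(0) = -14. On the right, p_1'(0) = b, so b = -14.

-14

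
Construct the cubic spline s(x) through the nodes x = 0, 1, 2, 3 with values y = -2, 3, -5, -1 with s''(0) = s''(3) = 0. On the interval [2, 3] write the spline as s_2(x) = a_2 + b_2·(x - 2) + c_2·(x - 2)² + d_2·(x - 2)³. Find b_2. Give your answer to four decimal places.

-4.1333

Let M_i = s''(x_i). Step sizes h_i = 1, 1, 1; slopes of the chords Δ_i = (y_(i+1) - y_i)/h_i = 5, -8, 4.
  1·M_0 + 4·M_1 + 1·M_2 = 6(Δ_1 - Δ_0) = -78
  1·M_1 + 4·M_2 + 1·M_3 = 6(Δ_2 - Δ_1) = 72
Natural end conditions: M_0 = M_3 = 0.
Solving the tridiagonal system: M_0 = 0, M_1 = -128/5, M_2 = 122/5, M_3 = 0.
On [2, 3], with s_2(x) = a_2 + b_2·(x - 2) + c_2·(x - 2)² + d_2·(x - 2)³: c_2 = M_2/2 = 61/5, d_2 = (M_3 - M_2)/(6h_2) = -61/15, b_2 = Δ_2 - h_2(2M_2 + M_3)/6 = -62/15.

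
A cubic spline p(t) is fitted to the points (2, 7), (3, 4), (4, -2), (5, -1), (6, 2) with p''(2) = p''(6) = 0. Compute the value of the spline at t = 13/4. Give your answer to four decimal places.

2.4305

Put σ_i = p'' at the i-th knot. Here h = (1, 1, 1, 1) and Δ = (-3, -6, 1, 3), so the interior equations h_(i-1)·σ_(i-1) + 2(h_(i-1)+h_i)·σ_i + h_i·σ_(i+1) = 6(Δ_i − Δ_(i-1)) read
  1·σ_0 + 4·σ_1 + 1·σ_2 = 6(Δ_1 - Δ_0) = -18
  1·σ_1 + 4·σ_2 + 1·σ_3 = 6(Δ_2 - Δ_1) = 42
  1·σ_2 + 4·σ_3 + 1·σ_4 = 6(Δ_3 - Δ_2) = 12
Natural end conditions: σ_0 = σ_4 = 0.
Solving the tridiagonal system: σ_0 = 0, σ_1 = -213/28, σ_2 = 87/7, σ_3 = -3/28, σ_4 = 0.
On [3, 4], p(t) = 4 - 155/28·(t - 3) - 213/56·(t - 3)² + 187/56·(t - 3)³.
With (t - 3) = 1/4: p(13/4) = 8711/3584.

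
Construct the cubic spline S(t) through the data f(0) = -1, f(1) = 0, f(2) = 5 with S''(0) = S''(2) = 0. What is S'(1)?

3

Write M_i for S''(x_i). With h_i = 1, 1 and divided differences Δ_i = 1, 5, the continuity of S' gives the tridiagonal system
  1·M_0 + 4·M_1 + 1·M_2 = 6(Δ_1 - Δ_0) = 24
Natural end conditions: M_0 = M_2 = 0.
Forward elimination and back-substitution give M_0 = 0, M_1 = 6, M_2 = 0.
On [1, 2], S'(t) = b_1 + 2c_1·(t - 1) + 3d_1·(t - 1)² with b_1 = Δ_1 - h_1(2M_1 + M_2)/6 = 3, c_1 = M_1/2 = 3, d_1 = (M_2 - M_1)/(6h_1) = -1. So S'(1) = 3.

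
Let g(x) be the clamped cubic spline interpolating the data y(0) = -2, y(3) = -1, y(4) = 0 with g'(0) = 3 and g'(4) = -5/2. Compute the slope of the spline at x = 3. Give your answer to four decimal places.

1.8125

With m_i denoting the second derivative at x_i, h_i = 3, 1, and Δ_i = (y_(i+1) − y_i)/h_i = 1/3, 1:
  3·m_0 + 8·m_1 + 1·m_2 = 6(Δ_1 - Δ_0) = 4
Clamped end conditions give two more equations: 2h_0·m_0 + h_0·m_1 = 6(Δ_0 - g'(0)) = -16 and h_1·m_1 + 2h_1·m_2 = 6(g'(4) - Δ_1) = -21.
Hence m_0 = -109/24, m_1 = 15/4, m_2 = -99/8.
On [3, 4], g'(x) = b_1 + 2c_1·(x - 3) + 3d_1·(x - 3)² with b_1 = Δ_1 - h_1(2m_1 + m_2)/6 = 29/16, c_1 = m_1/2 = 15/8, d_1 = (m_2 - m_1)/(6h_1) = -43/16. So g'(3) = 29/16.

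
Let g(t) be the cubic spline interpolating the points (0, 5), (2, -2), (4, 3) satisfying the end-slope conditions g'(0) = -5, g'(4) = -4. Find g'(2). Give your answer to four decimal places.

1.5000

With M_i denoting the second derivative at x_i, h_i = 2, 2, and Δ_i = (y_(i+1) − y_i)/h_i = -7/2, 5/2:
  2·M_0 + 8·M_1 + 2·M_2 = 6(Δ_1 - Δ_0) = 36
Clamped end conditions give two more equations: 2h_0·M_0 + h_0·M_1 = 6(Δ_0 - g'(0)) = 9 and h_1·M_1 + 2h_1·M_2 = 6(g'(4) - Δ_1) = -39.
Solving: M_0 = -2, M_1 = 17/2, M_2 = -14.
On [2, 4], g'(t) = b_1 + 2c_1·(t - 2) + 3d_1·(t - 2)² with b_1 = Δ_1 - h_1(2M_1 + M_2)/6 = 3/2, c_1 = M_1/2 = 17/4, d_1 = (M_2 - M_1)/(6h_1) = -15/8. So g'(2) = 3/2.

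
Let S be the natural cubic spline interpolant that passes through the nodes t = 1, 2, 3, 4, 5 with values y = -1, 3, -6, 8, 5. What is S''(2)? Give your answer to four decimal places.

-32.5714

With σ_i denoting the second derivative at x_i, h_i = 1, 1, 1, 1, and Δ_i = (y_(i+1) − y_i)/h_i = 4, -9, 14, -3:
  1·σ_0 + 4·σ_1 + 1·σ_2 = 6(Δ_1 - Δ_0) = -78
  1·σ_1 + 4·σ_2 + 1·σ_3 = 6(Δ_2 - Δ_1) = 138
  1·σ_2 + 4·σ_3 + 1·σ_4 = 6(Δ_3 - Δ_2) = -102
Natural end conditions: σ_0 = σ_4 = 0.
Forward elimination and back-substitution give σ_0 = 0, σ_1 = -228/7, σ_2 = 366/7, σ_3 = -270/7, σ_4 = 0.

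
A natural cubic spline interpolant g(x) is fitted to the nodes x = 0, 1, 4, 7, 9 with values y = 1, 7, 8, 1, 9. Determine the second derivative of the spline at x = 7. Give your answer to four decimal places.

4.2406

Let m_i = g''(x_i). Step sizes h_i = 1, 3, 3, 2; slopes of the chords Δ_i = (y_(i+1) - y_i)/h_i = 6, 1/3, -7/3, 4.
  1·m_0 + 8·m_1 + 3·m_2 = 6(Δ_1 - Δ_0) = -34
  3·m_1 + 12·m_2 + 3·m_3 = 6(Δ_2 - Δ_1) = -16
  3·m_2 + 10·m_3 + 2·m_4 = 6(Δ_3 - Δ_2) = 38
Natural end conditions: m_0 = m_4 = 0.
Hence m_0 = 0, m_1 = -492/133, m_2 = -586/399, m_3 = 564/133, m_4 = 0.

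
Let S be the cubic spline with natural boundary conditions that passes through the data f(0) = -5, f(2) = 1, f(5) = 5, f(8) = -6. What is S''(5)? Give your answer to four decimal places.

-2.4324

Let σ_i = S''(x_i). Step sizes h_i = 2, 3, 3; slopes of the chords Δ_i = (y_(i+1) - y_i)/h_i = 3, 4/3, -11/3.
  2·σ_0 + 10·σ_1 + 3·σ_2 = 6(Δ_1 - Δ_0) = -10
  3·σ_1 + 12·σ_2 + 3·σ_3 = 6(Δ_2 - Δ_1) = -30
Natural end conditions: σ_0 = σ_3 = 0.
Solving the tridiagonal system: σ_0 = 0, σ_1 = -10/37, σ_2 = -90/37, σ_3 = 0.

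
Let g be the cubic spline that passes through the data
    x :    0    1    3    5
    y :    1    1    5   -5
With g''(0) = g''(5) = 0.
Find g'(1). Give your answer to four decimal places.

Write M_i for g''(x_i). With h_i = 1, 2, 2 and divided differences Δ_i = 0, 2, -5, the continuity of g' gives the tridiagonal system
  1·M_0 + 6·M_1 + 2·M_2 = 6(Δ_1 - Δ_0) = 12
  2·M_1 + 8·M_2 + 2·M_3 = 6(Δ_2 - Δ_1) = -42
Natural end conditions: M_0 = M_3 = 0.
Hence M_0 = 0, M_1 = 45/11, M_2 = -69/11, M_3 = 0.
On [1, 3], g'(x) = b_1 + 2c_1·(x - 1) + 3d_1·(x - 1)² with b_1 = Δ_1 - h_1(2M_1 + M_2)/6 = 15/11, c_1 = M_1/2 = 45/22, d_1 = (M_2 - M_1)/(6h_1) = -19/22. So g'(1) = 15/11.

1.3636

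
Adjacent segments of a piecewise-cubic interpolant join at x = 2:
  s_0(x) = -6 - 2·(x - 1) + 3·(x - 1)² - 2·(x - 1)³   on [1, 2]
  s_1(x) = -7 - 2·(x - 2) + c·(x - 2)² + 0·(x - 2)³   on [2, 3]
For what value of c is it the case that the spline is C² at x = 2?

s_0''(x) = 6 - 12·(x - 1), so s_0''(2) = -6. On the right, s_1''(2) = 2c, so c = -3.

-3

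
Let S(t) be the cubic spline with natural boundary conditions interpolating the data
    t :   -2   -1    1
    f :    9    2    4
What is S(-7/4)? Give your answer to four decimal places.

Write M_i for S''(x_i). With h_i = 1, 2 and divided differences Δ_i = -7, 1, the continuity of S' gives the tridiagonal system
  1·M_0 + 6·M_1 + 2·M_2 = 6(Δ_1 - Δ_0) = 48
Natural end conditions: M_0 = M_2 = 0.
Hence M_0 = 0, M_1 = 8, M_2 = 0.
On [-2, -1], S(t) = 9 - 25/3·(t + 2) + 0·(t + 2)² + 4/3·(t + 2)³.
With (t + 2) = 1/4: S(-7/4) = 111/16.

6.9375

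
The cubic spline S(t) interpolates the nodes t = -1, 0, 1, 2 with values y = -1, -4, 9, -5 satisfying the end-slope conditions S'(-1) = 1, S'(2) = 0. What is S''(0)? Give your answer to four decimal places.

51.7333

Let σ_i = S''(x_i). Step sizes h_i = 1, 1, 1; slopes of the chords Δ_i = (y_(i+1) - y_i)/h_i = -3, 13, -14.
  1·σ_0 + 4·σ_1 + 1·σ_2 = 6(Δ_1 - Δ_0) = 96
  1·σ_1 + 4·σ_2 + 1·σ_3 = 6(Δ_2 - Δ_1) = -162
Clamped end conditions give two more equations: 2h_0·σ_0 + h_0·σ_1 = 6(Δ_0 - S'(-1)) = -24 and h_2·σ_2 + 2h_2·σ_3 = 6(S'(2) - Δ_2) = 84.
Hence σ_0 = -568/15, σ_1 = 776/15, σ_2 = -1096/15, σ_3 = 1178/15.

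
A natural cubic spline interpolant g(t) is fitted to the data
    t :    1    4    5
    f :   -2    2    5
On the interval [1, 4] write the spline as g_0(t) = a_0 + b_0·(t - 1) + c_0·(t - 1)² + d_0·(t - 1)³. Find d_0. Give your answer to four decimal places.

0.0694

With σ_i denoting the second derivative at x_i, h_i = 3, 1, and Δ_i = (y_(i+1) − y_i)/h_i = 4/3, 3:
  3·σ_0 + 8·σ_1 + 1·σ_2 = 6(Δ_1 - Δ_0) = 10
Natural end conditions: σ_0 = σ_2 = 0.
Solving the tridiagonal system: σ_0 = 0, σ_1 = 5/4, σ_2 = 0.
On [1, 4], with g_0(t) = a_0 + b_0·(t - 1) + c_0·(t - 1)² + d_0·(t - 1)³: c_0 = σ_0/2 = 0, d_0 = (σ_1 - σ_0)/(6h_0) = 5/72, b_0 = Δ_0 - h_0(2σ_0 + σ_1)/6 = 17/24.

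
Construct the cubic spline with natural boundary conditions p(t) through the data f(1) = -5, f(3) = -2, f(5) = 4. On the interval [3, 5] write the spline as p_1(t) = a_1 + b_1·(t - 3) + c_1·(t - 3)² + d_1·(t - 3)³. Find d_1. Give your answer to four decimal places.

With M_i denoting the second derivative at x_i, h_i = 2, 2, and Δ_i = (y_(i+1) − y_i)/h_i = 3/2, 3:
  2·M_0 + 8·M_1 + 2·M_2 = 6(Δ_1 - Δ_0) = 9
Natural end conditions: M_0 = M_2 = 0.
Hence M_0 = 0, M_1 = 9/8, M_2 = 0.
On [3, 5], with p_1(t) = a_1 + b_1·(t - 3) + c_1·(t - 3)² + d_1·(t - 3)³: c_1 = M_1/2 = 9/16, d_1 = (M_2 - M_1)/(6h_1) = -3/32, b_1 = Δ_1 - h_1(2M_1 + M_2)/6 = 9/4.

-0.0938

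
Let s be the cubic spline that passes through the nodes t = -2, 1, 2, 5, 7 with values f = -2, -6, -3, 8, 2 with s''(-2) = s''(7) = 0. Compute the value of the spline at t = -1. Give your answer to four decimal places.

Let M_i = s''(x_i). Step sizes h_i = 3, 1, 3, 2; slopes of the chords Δ_i = (y_(i+1) - y_i)/h_i = -4/3, 3, 11/3, -3.
  3·M_0 + 8·M_1 + 1·M_2 = 6(Δ_1 - Δ_0) = 26
  1·M_1 + 8·M_2 + 3·M_3 = 6(Δ_2 - Δ_1) = 4
  3·M_2 + 10·M_3 + 2·M_4 = 6(Δ_3 - Δ_2) = -40
Natural end conditions: M_0 = M_4 = 0.
Solving the tridiagonal system: M_0 = 0, M_1 = 281/93, M_2 = 170/93, M_3 = -141/31, M_4 = 0.
On [-2, 1], s(t) = -2 - 529/186·(t + 2) + 0·(t + 2)² + 281/1674·(t + 2)³.
With (t + 2) = 1: s(-1) = -3914/837.

-4.6762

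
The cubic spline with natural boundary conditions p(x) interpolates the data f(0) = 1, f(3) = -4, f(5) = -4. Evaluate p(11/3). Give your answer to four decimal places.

-4.2469

Let σ_i = p''(x_i). Step sizes h_i = 3, 2; slopes of the chords Δ_i = (y_(i+1) - y_i)/h_i = -5/3, 0.
  3·σ_0 + 10·σ_1 + 2·σ_2 = 6(Δ_1 - Δ_0) = 10
Natural end conditions: σ_0 = σ_2 = 0.
Solving: σ_0 = 0, σ_1 = 1, σ_2 = 0.
On [3, 5], p(x) = -4 - 2/3·(x - 3) + 1/2·(x - 3)² - 1/12·(x - 3)³.
With (x - 3) = 2/3: p(11/3) = -344/81.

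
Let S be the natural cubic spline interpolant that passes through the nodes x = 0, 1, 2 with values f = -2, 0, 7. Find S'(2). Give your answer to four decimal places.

8.2500

Let m_i = S''(x_i). Step sizes h_i = 1, 1; slopes of the chords Δ_i = (y_(i+1) - y_i)/h_i = 2, 7.
  1·m_0 + 4·m_1 + 1·m_2 = 6(Δ_1 - Δ_0) = 30
Natural end conditions: m_0 = m_2 = 0.
Solving: m_0 = 0, m_1 = 15/2, m_2 = 0.
On [1, 2], S'(x) = b_1 + 2c_1·(x - 1) + 3d_1·(x - 1)² with b_1 = Δ_1 - h_1(2m_1 + m_2)/6 = 9/2, c_1 = m_1/2 = 15/4, d_1 = (m_2 - m_1)/(6h_1) = -5/4. So S'(2) = 33/4.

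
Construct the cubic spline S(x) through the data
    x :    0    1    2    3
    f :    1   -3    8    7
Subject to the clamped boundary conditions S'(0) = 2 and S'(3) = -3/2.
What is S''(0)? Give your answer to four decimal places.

-37.9333

Put M_i = S'' at the i-th knot. Here h = (1, 1, 1) and Δ = (-4, 11, -1), so the interior equations h_(i-1)·M_(i-1) + 2(h_(i-1)+h_i)·M_i + h_i·M_(i+1) = 6(Δ_i − Δ_(i-1)) read
  1·M_0 + 4·M_1 + 1·M_2 = 6(Δ_1 - Δ_0) = 90
  1·M_1 + 4·M_2 + 1·M_3 = 6(Δ_2 - Δ_1) = -72
Clamped end conditions give two more equations: 2h_0·M_0 + h_0·M_1 = 6(Δ_0 - S'(0)) = -36 and h_2·M_2 + 2h_2·M_3 = 6(S'(3) - Δ_2) = -3.
Solving the tridiagonal system: M_0 = -569/15, M_1 = 598/15, M_2 = -473/15, M_3 = 214/15.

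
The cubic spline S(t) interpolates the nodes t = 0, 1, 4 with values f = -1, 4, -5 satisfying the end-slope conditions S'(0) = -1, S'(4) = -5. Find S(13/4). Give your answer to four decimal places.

Put σ_i = S'' at the i-th knot. Here h = (1, 3) and Δ = (5, -3), so the interior equations h_(i-1)·σ_(i-1) + 2(h_(i-1)+h_i)·σ_i + h_i·σ_(i+1) = 6(Δ_i − Δ_(i-1)) read
  1·σ_0 + 8·σ_1 + 3·σ_2 = 6(Δ_1 - Δ_0) = -48
Clamped end conditions give two more equations: 2h_0·σ_0 + h_0·σ_1 = 6(Δ_0 - S'(0)) = 36 and h_1·σ_1 + 2h_1·σ_2 = 6(S'(4) - Δ_1) = -12.
Solving the tridiagonal system: σ_0 = 23, σ_1 = -10, σ_2 = 3.
On [1, 4], S(t) = 4 + 11/2·(t - 1) - 5·(t - 1)² + 13/18·(t - 1)³.
With (t - 1) = 9/4: S(13/4) = -91/128.

-0.7109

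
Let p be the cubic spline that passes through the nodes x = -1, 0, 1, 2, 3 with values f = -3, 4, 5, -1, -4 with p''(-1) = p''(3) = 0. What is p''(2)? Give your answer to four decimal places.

7.1786

Write m_i for p''(x_i). With h_i = 1, 1, 1, 1 and divided differences Δ_i = 7, 1, -6, -3, the continuity of p' gives the tridiagonal system
  1·m_0 + 4·m_1 + 1·m_2 = 6(Δ_1 - Δ_0) = -36
  1·m_1 + 4·m_2 + 1·m_3 = 6(Δ_2 - Δ_1) = -42
  1·m_2 + 4·m_3 + 1·m_4 = 6(Δ_3 - Δ_2) = 18
Natural end conditions: m_0 = m_4 = 0.
Solving: m_0 = 0, m_1 = -177/28, m_2 = -75/7, m_3 = 201/28, m_4 = 0.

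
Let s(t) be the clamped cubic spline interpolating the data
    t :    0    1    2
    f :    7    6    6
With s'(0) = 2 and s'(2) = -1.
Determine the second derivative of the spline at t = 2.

Put M_i = s'' at the i-th knot. Here h = (1, 1) and Δ = (-1, 0), so the interior equations h_(i-1)·M_(i-1) + 2(h_(i-1)+h_i)·M_i + h_i·M_(i+1) = 6(Δ_i − Δ_(i-1)) read
  1·M_0 + 4·M_1 + 1·M_2 = 6(Δ_1 - Δ_0) = 6
Clamped end conditions give two more equations: 2h_0·M_0 + h_0·M_1 = 6(Δ_0 - s'(0)) = -18 and h_1·M_1 + 2h_1·M_2 = 6(s'(2) - Δ_1) = -6.
Solving the tridiagonal system: M_0 = -12, M_1 = 6, M_2 = -6.

-6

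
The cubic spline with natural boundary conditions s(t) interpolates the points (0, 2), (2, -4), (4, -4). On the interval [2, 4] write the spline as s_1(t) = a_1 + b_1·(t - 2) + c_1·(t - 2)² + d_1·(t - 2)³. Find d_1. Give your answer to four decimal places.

-0.1875

Write M_i for s''(x_i). With h_i = 2, 2 and divided differences Δ_i = -3, 0, the continuity of s' gives the tridiagonal system
  2·M_0 + 8·M_1 + 2·M_2 = 6(Δ_1 - Δ_0) = 18
Natural end conditions: M_0 = M_2 = 0.
Solving: M_0 = 0, M_1 = 9/4, M_2 = 0.
On [2, 4], with s_1(t) = a_1 + b_1·(t - 2) + c_1·(t - 2)² + d_1·(t - 2)³: c_1 = M_1/2 = 9/8, d_1 = (M_2 - M_1)/(6h_1) = -3/16, b_1 = Δ_1 - h_1(2M_1 + M_2)/6 = -3/2.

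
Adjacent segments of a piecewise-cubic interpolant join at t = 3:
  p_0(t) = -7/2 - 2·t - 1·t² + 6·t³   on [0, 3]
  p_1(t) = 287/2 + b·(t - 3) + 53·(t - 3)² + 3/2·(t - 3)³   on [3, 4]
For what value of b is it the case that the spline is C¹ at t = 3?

154

p_0'(t) = -2 - 2·t + 18·t², so p_0'(3) = 154. On the right, p_1'(3) = b, so b = 154.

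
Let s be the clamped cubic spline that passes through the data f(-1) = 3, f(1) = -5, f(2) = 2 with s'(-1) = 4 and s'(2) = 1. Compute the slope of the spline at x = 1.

4

Write M_i for s''(x_i). With h_i = 2, 1 and divided differences Δ_i = -4, 7, the continuity of s' gives the tridiagonal system
  2·M_0 + 6·M_1 + 1·M_2 = 6(Δ_1 - Δ_0) = 66
Clamped end conditions give two more equations: 2h_0·M_0 + h_0·M_1 = 6(Δ_0 - s'(-1)) = -48 and h_1·M_1 + 2h_1·M_2 = 6(s'(2) - Δ_1) = -36.
Forward elimination and back-substitution give M_0 = -24, M_1 = 24, M_2 = -30.
On [1, 2], s'(x) = b_1 + 2c_1·(x - 1) + 3d_1·(x - 1)² with b_1 = Δ_1 - h_1(2M_1 + M_2)/6 = 4, c_1 = M_1/2 = 12, d_1 = (M_2 - M_1)/(6h_1) = -9. So s'(1) = 4.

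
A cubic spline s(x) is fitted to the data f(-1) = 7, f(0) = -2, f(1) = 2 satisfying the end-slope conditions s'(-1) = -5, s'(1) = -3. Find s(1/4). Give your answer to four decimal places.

With M_i denoting the second derivative at x_i, h_i = 1, 1, and Δ_i = (y_(i+1) − y_i)/h_i = -9, 4:
  1·M_0 + 4·M_1 + 1·M_2 = 6(Δ_1 - Δ_0) = 78
Clamped end conditions give two more equations: 2h_0·M_0 + h_0·M_1 = 6(Δ_0 - s'(-1)) = -24 and h_1·M_1 + 2h_1·M_2 = 6(s'(1) - Δ_1) = -42.
Solving: M_0 = -61/2, M_1 = 37, M_2 = -79/2.
On [0, 1], s(x) = -2 - 7/4·x + 37/2·x² - 51/4·x³.
With x = 1/4: s(1/4) = -379/256.

-1.4805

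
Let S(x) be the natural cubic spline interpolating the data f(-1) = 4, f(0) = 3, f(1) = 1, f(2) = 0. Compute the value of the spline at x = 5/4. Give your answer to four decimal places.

0.6406

Write M_i for S''(x_i). With h_i = 1, 1, 1 and divided differences Δ_i = -1, -2, -1, the continuity of S' gives the tridiagonal system
  1·M_0 + 4·M_1 + 1·M_2 = 6(Δ_1 - Δ_0) = -6
  1·M_1 + 4·M_2 + 1·M_3 = 6(Δ_2 - Δ_1) = 6
Natural end conditions: M_0 = M_3 = 0.
Solving the tridiagonal system: M_0 = 0, M_1 = -2, M_2 = 2, M_3 = 0.
On [1, 2], S(x) = 1 - 5/3·(x - 1) + 1·(x - 1)² - 1/3·(x - 1)³.
With (x - 1) = 1/4: S(5/4) = 41/64.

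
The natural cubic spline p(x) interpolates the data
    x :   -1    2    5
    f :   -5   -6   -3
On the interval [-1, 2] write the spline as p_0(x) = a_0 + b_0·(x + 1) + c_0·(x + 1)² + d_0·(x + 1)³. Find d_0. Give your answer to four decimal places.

0.0370

Write M_i for p''(x_i). With h_i = 3, 3 and divided differences Δ_i = -1/3, 1, the continuity of p' gives the tridiagonal system
  3·M_0 + 12·M_1 + 3·M_2 = 6(Δ_1 - Δ_0) = 8
Natural end conditions: M_0 = M_2 = 0.
Solving: M_0 = 0, M_1 = 2/3, M_2 = 0.
On [-1, 2], with p_0(x) = a_0 + b_0·(x + 1) + c_0·(x + 1)² + d_0·(x + 1)³: c_0 = M_0/2 = 0, d_0 = (M_1 - M_0)/(6h_0) = 1/27, b_0 = Δ_0 - h_0(2M_0 + M_1)/6 = -2/3.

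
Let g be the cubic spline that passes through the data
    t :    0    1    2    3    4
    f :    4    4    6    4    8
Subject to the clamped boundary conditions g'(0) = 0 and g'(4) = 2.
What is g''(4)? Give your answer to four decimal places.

With M_i denoting the second derivative at x_i, h_i = 1, 1, 1, 1, and Δ_i = (y_(i+1) − y_i)/h_i = 0, 2, -2, 4:
  1·M_0 + 4·M_1 + 1·M_2 = 6(Δ_1 - Δ_0) = 12
  1·M_1 + 4·M_2 + 1·M_3 = 6(Δ_2 - Δ_1) = -24
  1·M_2 + 4·M_3 + 1·M_4 = 6(Δ_3 - Δ_2) = 36
Clamped end conditions give two more equations: 2h_0·M_0 + h_0·M_1 = 6(Δ_0 - g'(0)) = 0 and h_3·M_3 + 2h_3·M_4 = 6(g'(4) - Δ_3) = -12.
Solving: M_0 = -47/14, M_1 = 47/7, M_2 = -23/2, M_3 = 107/7, M_4 = -191/14.

-13.6429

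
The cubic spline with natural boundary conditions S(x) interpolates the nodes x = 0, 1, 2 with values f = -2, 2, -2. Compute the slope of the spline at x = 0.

Put σ_i = S'' at the i-th knot. Here h = (1, 1) and Δ = (4, -4), so the interior equations h_(i-1)·σ_(i-1) + 2(h_(i-1)+h_i)·σ_i + h_i·σ_(i+1) = 6(Δ_i − Δ_(i-1)) read
  1·σ_0 + 4·σ_1 + 1·σ_2 = 6(Δ_1 - Δ_0) = -48
Natural end conditions: σ_0 = σ_2 = 0.
Hence σ_0 = 0, σ_1 = -12, σ_2 = 0.
On [0, 1], S'(x) = b_0 + 2c_0·x + 3d_0·x² with b_0 = Δ_0 - h_0(2σ_0 + σ_1)/6 = 6, c_0 = σ_0/2 = 0, d_0 = (σ_1 - σ_0)/(6h_0) = -2. So S'(0) = 6.

6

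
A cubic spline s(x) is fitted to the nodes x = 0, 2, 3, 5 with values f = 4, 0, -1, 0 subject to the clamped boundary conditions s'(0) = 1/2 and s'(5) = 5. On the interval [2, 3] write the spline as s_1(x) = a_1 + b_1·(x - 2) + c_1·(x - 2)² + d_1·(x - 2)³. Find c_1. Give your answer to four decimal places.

Put m_i = s'' at the i-th knot. Here h = (2, 1, 2) and Δ = (-2, -1, 1/2), so the interior equations h_(i-1)·m_(i-1) + 2(h_(i-1)+h_i)·m_i + h_i·m_(i+1) = 6(Δ_i − Δ_(i-1)) read
  2·m_0 + 6·m_1 + 1·m_2 = 6(Δ_1 - Δ_0) = 6
  1·m_1 + 6·m_2 + 2·m_3 = 6(Δ_2 - Δ_1) = 9
Clamped end conditions give two more equations: 2h_0·m_0 + h_0·m_1 = 6(Δ_0 - s'(0)) = -15 and h_2·m_2 + 2h_2·m_3 = 6(s'(5) - Δ_2) = 27.
Solving the tridiagonal system: m_0 = -21/4, m_1 = 3, m_2 = -3/2, m_3 = 15/2.
On [2, 3], with s_1(x) = a_1 + b_1·(x - 2) + c_1·(x - 2)² + d_1·(x - 2)³: c_1 = m_1/2 = 3/2, d_1 = (m_2 - m_1)/(6h_1) = -3/4, b_1 = Δ_1 - h_1(2m_1 + m_2)/6 = -7/4.

1.5000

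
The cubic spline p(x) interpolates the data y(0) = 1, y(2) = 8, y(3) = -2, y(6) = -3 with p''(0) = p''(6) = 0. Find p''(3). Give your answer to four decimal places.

9.1277

Let m_i = p''(x_i). Step sizes h_i = 2, 1, 3; slopes of the chords Δ_i = (y_(i+1) - y_i)/h_i = 7/2, -10, -1/3.
  2·m_0 + 6·m_1 + 1·m_2 = 6(Δ_1 - Δ_0) = -81
  1·m_1 + 8·m_2 + 3·m_3 = 6(Δ_2 - Δ_1) = 58
Natural end conditions: m_0 = m_3 = 0.
Solving the tridiagonal system: m_0 = 0, m_1 = -706/47, m_2 = 429/47, m_3 = 0.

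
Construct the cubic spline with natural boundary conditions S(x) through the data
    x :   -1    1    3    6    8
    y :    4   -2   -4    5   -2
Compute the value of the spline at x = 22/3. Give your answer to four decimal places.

Let σ_i = S''(x_i). Step sizes h_i = 2, 2, 3, 2; slopes of the chords Δ_i = (y_(i+1) - y_i)/h_i = -3, -1, 3, -7/2.
  2·σ_0 + 8·σ_1 + 2·σ_2 = 6(Δ_1 - Δ_0) = 12
  2·σ_1 + 10·σ_2 + 3·σ_3 = 6(Δ_2 - Δ_1) = 24
  3·σ_2 + 10·σ_3 + 2·σ_4 = 6(Δ_3 - Δ_2) = -39
Natural end conditions: σ_0 = σ_4 = 0.
Forward elimination and back-substitution give σ_0 = 0, σ_1 = 189/344, σ_2 = 327/86, σ_3 = -867/172, σ_4 = 0.
On [6, 8], S(x) = 5 - 6/43·(x - 6) - 867/344·(x - 6)² + 289/688·(x - 6)³.
With (x - 6) = 4/3: S(22/3) = 1543/1161.

1.3290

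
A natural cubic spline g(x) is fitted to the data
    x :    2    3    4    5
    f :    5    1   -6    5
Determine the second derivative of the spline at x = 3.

Write M_i for g''(x_i). With h_i = 1, 1, 1 and divided differences Δ_i = -4, -7, 11, the continuity of g' gives the tridiagonal system
  1·M_0 + 4·M_1 + 1·M_2 = 6(Δ_1 - Δ_0) = -18
  1·M_1 + 4·M_2 + 1·M_3 = 6(Δ_2 - Δ_1) = 108
Natural end conditions: M_0 = M_3 = 0.
Solving the tridiagonal system: M_0 = 0, M_1 = -12, M_2 = 30, M_3 = 0.

-12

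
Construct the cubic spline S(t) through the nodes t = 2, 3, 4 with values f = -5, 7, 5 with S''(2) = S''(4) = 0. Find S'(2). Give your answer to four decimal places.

Let M_i = S''(x_i). Step sizes h_i = 1, 1; slopes of the chords Δ_i = (y_(i+1) - y_i)/h_i = 12, -2.
  1·M_0 + 4·M_1 + 1·M_2 = 6(Δ_1 - Δ_0) = -84
Natural end conditions: M_0 = M_2 = 0.
Forward elimination and back-substitution give M_0 = 0, M_1 = -21, M_2 = 0.
On [2, 3], S'(t) = b_0 + 2c_0·(t - 2) + 3d_0·(t - 2)² with b_0 = Δ_0 - h_0(2M_0 + M_1)/6 = 31/2, c_0 = M_0/2 = 0, d_0 = (M_1 - M_0)/(6h_0) = -7/2. So S'(2) = 31/2.

15.5000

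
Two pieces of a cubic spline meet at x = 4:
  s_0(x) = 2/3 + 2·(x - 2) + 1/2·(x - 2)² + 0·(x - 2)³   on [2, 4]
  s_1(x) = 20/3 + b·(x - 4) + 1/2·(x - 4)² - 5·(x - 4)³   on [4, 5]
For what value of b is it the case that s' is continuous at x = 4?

s_0'(x) = 2 + 1·(x - 2) + 0·(x - 2)², so s_0'(4) = 4. On the right, s_1'(4) = b, so b = 4.

4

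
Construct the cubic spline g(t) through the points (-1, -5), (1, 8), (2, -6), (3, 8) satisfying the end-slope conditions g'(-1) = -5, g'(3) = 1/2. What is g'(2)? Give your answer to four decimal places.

2.5682

Write m_i for g''(x_i). With h_i = 2, 1, 1 and divided differences Δ_i = 13/2, -14, 14, the continuity of g' gives the tridiagonal system
  2·m_0 + 6·m_1 + 1·m_2 = 6(Δ_1 - Δ_0) = -123
  1·m_1 + 4·m_2 + 1·m_3 = 6(Δ_2 - Δ_1) = 168
Clamped end conditions give two more equations: 2h_0·m_0 + h_0·m_1 = 6(Δ_0 - g'(-1)) = 69 and h_2·m_2 + 2h_2·m_3 = 6(g'(3) - Δ_2) = -81.
Solving: m_0 = 443/11, m_1 = -1013/22, m_2 = 800/11, m_3 = -1691/22.
On [2, 3], g'(t) = b_2 + 2c_2·(t - 2) + 3d_2·(t - 2)² with b_2 = Δ_2 - h_2(2m_2 + m_3)/6 = 113/44, c_2 = m_2/2 = 400/11, d_2 = (m_3 - m_2)/(6h_2) = -1097/44. So g'(2) = 113/44.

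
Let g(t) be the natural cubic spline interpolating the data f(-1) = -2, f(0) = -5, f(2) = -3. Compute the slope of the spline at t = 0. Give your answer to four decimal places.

Write M_i for g''(x_i). With h_i = 1, 2 and divided differences Δ_i = -3, 1, the continuity of g' gives the tridiagonal system
  1·M_0 + 6·M_1 + 2·M_2 = 6(Δ_1 - Δ_0) = 24
Natural end conditions: M_0 = M_2 = 0.
Hence M_0 = 0, M_1 = 4, M_2 = 0.
On [0, 2], g'(t) = b_1 + 2c_1·t + 3d_1·t² with b_1 = Δ_1 - h_1(2M_1 + M_2)/6 = -5/3, c_1 = M_1/2 = 2, d_1 = (M_2 - M_1)/(6h_1) = -1/3. So g'(0) = -5/3.

-1.6667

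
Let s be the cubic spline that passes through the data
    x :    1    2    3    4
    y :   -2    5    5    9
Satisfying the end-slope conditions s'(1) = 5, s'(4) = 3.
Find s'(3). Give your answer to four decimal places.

1.3333

Put M_i = s'' at the i-th knot. Here h = (1, 1, 1) and Δ = (7, 0, 4), so the interior equations h_(i-1)·M_(i-1) + 2(h_(i-1)+h_i)·M_i + h_i·M_(i+1) = 6(Δ_i − Δ_(i-1)) read
  1·M_0 + 4·M_1 + 1·M_2 = 6(Δ_1 - Δ_0) = -42
  1·M_1 + 4·M_2 + 1·M_3 = 6(Δ_2 - Δ_1) = 24
Clamped end conditions give two more equations: 2h_0·M_0 + h_0·M_1 = 6(Δ_0 - s'(1)) = 12 and h_2·M_2 + 2h_2·M_3 = 6(s'(4) - Δ_2) = -6.
Solving the tridiagonal system: M_0 = 44/3, M_1 = -52/3, M_2 = 38/3, M_3 = -28/3.
On [3, 4], s'(x) = b_2 + 2c_2·(x - 3) + 3d_2·(x - 3)² with b_2 = Δ_2 - h_2(2M_2 + M_3)/6 = 4/3, c_2 = M_2/2 = 19/3, d_2 = (M_3 - M_2)/(6h_2) = -11/3. So s'(3) = 4/3.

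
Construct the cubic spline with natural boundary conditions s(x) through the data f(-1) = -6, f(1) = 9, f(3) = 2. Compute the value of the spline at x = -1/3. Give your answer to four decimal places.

0.6296

With σ_i denoting the second derivative at x_i, h_i = 2, 2, and Δ_i = (y_(i+1) − y_i)/h_i = 15/2, -7/2:
  2·σ_0 + 8·σ_1 + 2·σ_2 = 6(Δ_1 - Δ_0) = -66
Natural end conditions: σ_0 = σ_2 = 0.
Solving the tridiagonal system: σ_0 = 0, σ_1 = -33/4, σ_2 = 0.
On [-1, 1], s(x) = -6 + 41/4·(x + 1) + 0·(x + 1)² - 11/16·(x + 1)³.
With (x + 1) = 2/3: s(-1/3) = 17/27.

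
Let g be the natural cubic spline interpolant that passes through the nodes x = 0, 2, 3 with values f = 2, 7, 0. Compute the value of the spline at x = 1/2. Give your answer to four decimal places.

Let σ_i = g''(x_i). Step sizes h_i = 2, 1; slopes of the chords Δ_i = (y_(i+1) - y_i)/h_i = 5/2, -7.
  2·σ_0 + 6·σ_1 + 1·σ_2 = 6(Δ_1 - Δ_0) = -57
Natural end conditions: σ_0 = σ_2 = 0.
Forward elimination and back-substitution give σ_0 = 0, σ_1 = -19/2, σ_2 = 0.
On [0, 2], g(x) = 2 + 17/3·x + 0·x² - 19/24·x³.
With x = 1/2: g(1/2) = 303/64.

4.7344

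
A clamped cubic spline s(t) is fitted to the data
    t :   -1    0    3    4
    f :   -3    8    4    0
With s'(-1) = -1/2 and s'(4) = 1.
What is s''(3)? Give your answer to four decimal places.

Write M_i for s''(x_i). With h_i = 1, 3, 1 and divided differences Δ_i = 11, -4/3, -4, the continuity of s' gives the tridiagonal system
  1·M_0 + 8·M_1 + 3·M_2 = 6(Δ_1 - Δ_0) = -74
  3·M_1 + 8·M_2 + 1·M_3 = 6(Δ_2 - Δ_1) = -16
Clamped end conditions give two more equations: 2h_0·M_0 + h_0·M_1 = 6(Δ_0 - s'(-1)) = 69 and h_2·M_2 + 2h_2·M_3 = 6(s'(4) - Δ_2) = 30.
Solving: M_0 = 2654/63, M_1 = -961/63, M_2 = 124/63, M_3 = 883/63.

1.9683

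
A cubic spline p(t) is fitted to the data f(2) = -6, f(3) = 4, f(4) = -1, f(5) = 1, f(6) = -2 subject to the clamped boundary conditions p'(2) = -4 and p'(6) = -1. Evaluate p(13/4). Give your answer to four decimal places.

Let m_i = p''(x_i). Step sizes h_i = 1, 1, 1, 1; slopes of the chords Δ_i = (y_(i+1) - y_i)/h_i = 10, -5, 2, -3.
  1·m_0 + 4·m_1 + 1·m_2 = 6(Δ_1 - Δ_0) = -90
  1·m_1 + 4·m_2 + 1·m_3 = 6(Δ_2 - Δ_1) = 42
  1·m_2 + 4·m_3 + 1·m_4 = 6(Δ_3 - Δ_2) = -30
Clamped end conditions give two more equations: 2h_0·m_0 + h_0·m_1 = 6(Δ_0 - p'(2)) = 84 and h_3·m_3 + 2h_3·m_4 = 6(p'(6) - Δ_3) = 12.
Hence m_0 = 1809/28, m_1 = -633/14, m_2 = 105/4, m_3 = -249/14, m_4 = 417/28.
On [3, 4], p(t) = 4 + 319/56·(t - 3) - 633/28·(t - 3)² + 667/56·(t - 3)³.
With (t - 3) = 1/4: p(13/4) = 2149/512.

4.1973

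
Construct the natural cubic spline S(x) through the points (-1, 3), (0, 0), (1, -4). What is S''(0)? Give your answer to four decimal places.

-1.5000

Put m_i = S'' at the i-th knot. Here h = (1, 1) and Δ = (-3, -4), so the interior equations h_(i-1)·m_(i-1) + 2(h_(i-1)+h_i)·m_i + h_i·m_(i+1) = 6(Δ_i − Δ_(i-1)) read
  1·m_0 + 4·m_1 + 1·m_2 = 6(Δ_1 - Δ_0) = -6
Natural end conditions: m_0 = m_2 = 0.
Hence m_0 = 0, m_1 = -3/2, m_2 = 0.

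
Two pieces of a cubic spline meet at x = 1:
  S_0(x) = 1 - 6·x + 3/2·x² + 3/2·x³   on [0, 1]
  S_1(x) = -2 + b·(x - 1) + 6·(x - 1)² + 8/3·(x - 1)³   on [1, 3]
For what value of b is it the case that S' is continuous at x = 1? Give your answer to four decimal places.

S_0'(x) = -6 + 3·x + 9/2·x², so S_0'(1) = 3/2. On the right, S_1'(1) = b, so b = 3/2.

1.5000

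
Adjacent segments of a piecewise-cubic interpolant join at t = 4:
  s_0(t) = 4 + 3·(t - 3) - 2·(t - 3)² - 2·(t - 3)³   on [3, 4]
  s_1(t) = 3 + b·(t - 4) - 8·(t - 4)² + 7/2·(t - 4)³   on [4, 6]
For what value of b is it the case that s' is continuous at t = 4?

-7

s_0'(t) = 3 - 4·(t - 3) - 6·(t - 3)², so s_0'(4) = -7. On the right, s_1'(4) = b, so b = -7.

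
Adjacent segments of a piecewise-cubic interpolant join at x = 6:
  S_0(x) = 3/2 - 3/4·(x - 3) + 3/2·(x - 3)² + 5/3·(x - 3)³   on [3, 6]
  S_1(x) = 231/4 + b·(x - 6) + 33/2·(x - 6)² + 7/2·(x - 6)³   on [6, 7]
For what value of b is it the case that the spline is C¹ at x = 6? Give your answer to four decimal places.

S_0'(x) = -3/4 + 3·(x - 3) + 5·(x - 3)², so S_0'(6) = 213/4. On the right, S_1'(6) = b, so b = 213/4.

53.2500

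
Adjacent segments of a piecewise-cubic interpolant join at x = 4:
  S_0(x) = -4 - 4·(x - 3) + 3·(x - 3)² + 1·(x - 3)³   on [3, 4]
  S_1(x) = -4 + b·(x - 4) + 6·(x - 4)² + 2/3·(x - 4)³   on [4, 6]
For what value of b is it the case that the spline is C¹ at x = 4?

S_0'(x) = -4 + 6·(x - 3) + 3·(x - 3)², so S_0'(4) = 5. On the right, S_1'(4) = b, so b = 5.

5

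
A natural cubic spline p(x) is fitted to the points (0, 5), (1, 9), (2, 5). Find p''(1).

Put m_i = p'' at the i-th knot. Here h = (1, 1) and Δ = (4, -4), so the interior equations h_(i-1)·m_(i-1) + 2(h_(i-1)+h_i)·m_i + h_i·m_(i+1) = 6(Δ_i − Δ_(i-1)) read
  1·m_0 + 4·m_1 + 1·m_2 = 6(Δ_1 - Δ_0) = -48
Natural end conditions: m_0 = m_2 = 0.
Solving: m_0 = 0, m_1 = -12, m_2 = 0.

-12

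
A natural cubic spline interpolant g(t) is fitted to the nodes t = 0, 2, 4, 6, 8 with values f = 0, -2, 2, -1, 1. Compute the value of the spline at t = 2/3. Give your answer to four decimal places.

Write M_i for g''(x_i). With h_i = 2, 2, 2, 2 and divided differences Δ_i = -1, 2, -3/2, 1, the continuity of g' gives the tridiagonal system
  2·M_0 + 8·M_1 + 2·M_2 = 6(Δ_1 - Δ_0) = 18
  2·M_1 + 8·M_2 + 2·M_3 = 6(Δ_2 - Δ_1) = -21
  2·M_2 + 8·M_3 + 2·M_4 = 6(Δ_3 - Δ_2) = 15
Natural end conditions: M_0 = M_4 = 0.
Solving the tridiagonal system: M_0 = 0, M_1 = 369/112, M_2 = -117/28, M_3 = 327/112, M_4 = 0.
On [0, 2], g(t) = 0 - 235/112·t + 0·t² + 123/448·t³.
With t = 2/3: g(2/3) = -83/63.

-1.3175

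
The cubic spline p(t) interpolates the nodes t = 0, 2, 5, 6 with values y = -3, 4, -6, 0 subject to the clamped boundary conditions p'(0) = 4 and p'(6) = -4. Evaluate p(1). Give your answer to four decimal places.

1.8718

Write M_i for p''(x_i). With h_i = 2, 3, 1 and divided differences Δ_i = 7/2, -10/3, 6, the continuity of p' gives the tridiagonal system
  2·M_0 + 10·M_1 + 3·M_2 = 6(Δ_1 - Δ_0) = -41
  3·M_1 + 8·M_2 + 1·M_3 = 6(Δ_2 - Δ_1) = 56
Clamped end conditions give two more equations: 2h_0·M_0 + h_0·M_1 = 6(Δ_0 - p'(0)) = -3 and h_2·M_2 + 2h_2·M_3 = 6(p'(6) - Δ_2) = -60.
Solving: M_0 = 311/78, M_1 = -739/78, M_2 = 595/39, M_3 = -2935/78.
On [0, 2], p(t) = -3 + 4·t + 311/156·t² - 175/156·t³.
With t = 1: p(1) = 73/39.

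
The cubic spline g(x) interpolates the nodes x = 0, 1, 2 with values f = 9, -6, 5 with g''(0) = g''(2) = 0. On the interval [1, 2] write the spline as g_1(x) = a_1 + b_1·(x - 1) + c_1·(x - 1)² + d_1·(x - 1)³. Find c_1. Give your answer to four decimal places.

Put M_i = g'' at the i-th knot. Here h = (1, 1) and Δ = (-15, 11), so the interior equations h_(i-1)·M_(i-1) + 2(h_(i-1)+h_i)·M_i + h_i·M_(i+1) = 6(Δ_i − Δ_(i-1)) read
  1·M_0 + 4·M_1 + 1·M_2 = 6(Δ_1 - Δ_0) = 156
Natural end conditions: M_0 = M_2 = 0.
Forward elimination and back-substitution give M_0 = 0, M_1 = 39, M_2 = 0.
On [1, 2], with g_1(x) = a_1 + b_1·(x - 1) + c_1·(x - 1)² + d_1·(x - 1)³: c_1 = M_1/2 = 39/2, d_1 = (M_2 - M_1)/(6h_1) = -13/2, b_1 = Δ_1 - h_1(2M_1 + M_2)/6 = -2.

19.5000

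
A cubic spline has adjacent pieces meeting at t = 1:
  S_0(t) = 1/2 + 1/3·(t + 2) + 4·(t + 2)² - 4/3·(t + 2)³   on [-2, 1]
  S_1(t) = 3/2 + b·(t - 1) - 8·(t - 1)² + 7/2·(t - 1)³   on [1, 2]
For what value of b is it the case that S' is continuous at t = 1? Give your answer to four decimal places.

-11.6667

S_0'(t) = 1/3 + 8·(t + 2) - 4·(t + 2)², so S_0'(1) = -35/3. On the right, S_1'(1) = b, so b = -35/3.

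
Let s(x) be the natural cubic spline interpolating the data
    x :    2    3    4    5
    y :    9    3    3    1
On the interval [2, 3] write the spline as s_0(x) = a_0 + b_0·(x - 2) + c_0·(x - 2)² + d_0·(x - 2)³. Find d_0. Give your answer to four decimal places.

1.7333

Write m_i for s''(x_i). With h_i = 1, 1, 1 and divided differences Δ_i = -6, 0, -2, the continuity of s' gives the tridiagonal system
  1·m_0 + 4·m_1 + 1·m_2 = 6(Δ_1 - Δ_0) = 36
  1·m_1 + 4·m_2 + 1·m_3 = 6(Δ_2 - Δ_1) = -12
Natural end conditions: m_0 = m_3 = 0.
Solving the tridiagonal system: m_0 = 0, m_1 = 52/5, m_2 = -28/5, m_3 = 0.
On [2, 3], with s_0(x) = a_0 + b_0·(x - 2) + c_0·(x - 2)² + d_0·(x - 2)³: c_0 = m_0/2 = 0, d_0 = (m_1 - m_0)/(6h_0) = 26/15, b_0 = Δ_0 - h_0(2m_0 + m_1)/6 = -116/15.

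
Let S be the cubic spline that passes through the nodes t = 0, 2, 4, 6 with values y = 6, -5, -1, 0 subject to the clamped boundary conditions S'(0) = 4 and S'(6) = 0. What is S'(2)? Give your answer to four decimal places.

Write M_i for S''(x_i). With h_i = 2, 2, 2 and divided differences Δ_i = -11/2, 2, 1/2, the continuity of S' gives the tridiagonal system
  2·M_0 + 8·M_1 + 2·M_2 = 6(Δ_1 - Δ_0) = 45
  2·M_1 + 8·M_2 + 2·M_3 = 6(Δ_2 - Δ_1) = -9
Clamped end conditions give two more equations: 2h_0·M_0 + h_0·M_1 = 6(Δ_0 - S'(0)) = -57 and h_2·M_2 + 2h_2·M_3 = 6(S'(6) - Δ_2) = -3.
Hence M_0 = -302/15, M_1 = 353/30, M_2 = -133/30, M_3 = 22/15.
On [2, 4], S'(t) = b_1 + 2c_1·(t - 2) + 3d_1·(t - 2)² with b_1 = Δ_1 - h_1(2M_1 + M_2)/6 = -131/30, c_1 = M_1/2 = 353/60, d_1 = (M_2 - M_1)/(6h_1) = -27/20. So S'(2) = -131/30.

-4.3667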